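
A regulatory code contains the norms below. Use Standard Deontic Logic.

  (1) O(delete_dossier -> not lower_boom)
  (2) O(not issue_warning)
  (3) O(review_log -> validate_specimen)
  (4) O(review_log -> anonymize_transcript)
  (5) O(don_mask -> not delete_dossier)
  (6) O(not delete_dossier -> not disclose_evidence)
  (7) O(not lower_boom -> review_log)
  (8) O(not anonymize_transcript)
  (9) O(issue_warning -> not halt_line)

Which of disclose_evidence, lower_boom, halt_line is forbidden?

From premise 8 we have O(not anonymize_transcript).
Premise 4 is O(review_log -> anonymize_transcript); contrapositively O(not anonymize_transcript -> not review_log). Since O(not anonymize_transcript) holds, K gives O(not review_log).
Premise 7 is O(not lower_boom -> review_log); contrapositively O(not review_log -> lower_boom). Since O(not review_log) holds, K gives O(lower_boom).
The contrapositive of premise 1 (O(delete_dossier -> not lower_boom)) is O(lower_boom -> not delete_dossier), and O(lower_boom) is already established, so O(not delete_dossier).
Premise 6 is O(not delete_dossier -> not disclose_evidence); since O(not delete_dossier), deontic closure gives O(not disclose_evidence).
So O(not disclose_evidence) holds, i.e. disclose_evidence is forbidden. None of the other listed options is forbidden under the premises.

disclose_evidence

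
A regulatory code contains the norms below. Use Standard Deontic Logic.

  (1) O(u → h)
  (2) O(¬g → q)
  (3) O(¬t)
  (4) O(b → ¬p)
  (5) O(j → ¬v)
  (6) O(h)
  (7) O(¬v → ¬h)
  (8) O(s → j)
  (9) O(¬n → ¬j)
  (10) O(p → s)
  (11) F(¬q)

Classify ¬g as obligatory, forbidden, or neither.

Premise 2 is O(¬g → q); even if O(q) held, inferring O(¬g) would be affirming the consequent — invalid.
No premise or chain of K-axiom applications forces O(¬g), and none forces O(g). So ¬g is neither obligatory nor forbidden under these norms.

Neither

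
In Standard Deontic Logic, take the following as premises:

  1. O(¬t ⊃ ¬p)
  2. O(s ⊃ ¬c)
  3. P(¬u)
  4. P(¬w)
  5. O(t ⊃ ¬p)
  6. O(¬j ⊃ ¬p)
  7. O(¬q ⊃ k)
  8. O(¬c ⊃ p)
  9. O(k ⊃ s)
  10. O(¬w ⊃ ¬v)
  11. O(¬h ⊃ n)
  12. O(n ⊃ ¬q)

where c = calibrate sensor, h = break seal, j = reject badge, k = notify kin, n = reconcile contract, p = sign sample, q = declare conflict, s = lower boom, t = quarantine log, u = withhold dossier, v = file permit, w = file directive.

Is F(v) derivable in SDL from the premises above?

Premise 10 is O(¬w ⊃ ¬v), but O(¬w) is not derivable from the premises (the permission P(¬w) asserts only ¬O(w), not O(¬w)), so it does not yield O(¬v).
No other premise forces O(¬v). An ideal world satisfying every premise can still have v true, so F(v) is not derivable.

No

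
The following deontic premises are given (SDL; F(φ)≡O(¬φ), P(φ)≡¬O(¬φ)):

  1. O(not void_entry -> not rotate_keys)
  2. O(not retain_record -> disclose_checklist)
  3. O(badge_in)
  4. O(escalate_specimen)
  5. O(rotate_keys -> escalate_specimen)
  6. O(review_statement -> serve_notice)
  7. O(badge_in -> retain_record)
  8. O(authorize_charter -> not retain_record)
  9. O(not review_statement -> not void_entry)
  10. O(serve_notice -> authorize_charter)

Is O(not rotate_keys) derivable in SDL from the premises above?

Premise 3 gives O(badge_in).
With premise 7, O(badge_in -> retain_record), the K-axiom yields O(retain_record).
Premise 8, O(authorize_charter -> not retain_record), contraposes to O(retain_record -> not authorize_charter); with O(retain_record) we get O(not authorize_charter).
The contrapositive of premise 10 (O(serve_notice -> authorize_charter)) is O(not authorize_charter -> not serve_notice), and O(not authorize_charter) is already established, so O(not serve_notice).
The contrapositive of premise 6 (O(review_statement -> serve_notice)) is O(not serve_notice -> not review_statement), and O(not serve_notice) is already established, so O(not review_statement).
With premise 9, O(not review_statement -> not void_entry), the K-axiom yields O(not void_entry).
Applying K to premise 1 (O(not void_entry -> not rotate_keys)) and O(not void_entry) yields O(not rotate_keys).
Premises 2, 4, 5 do not contribute to this derivation.
So O(not rotate_keys) follows.

Yes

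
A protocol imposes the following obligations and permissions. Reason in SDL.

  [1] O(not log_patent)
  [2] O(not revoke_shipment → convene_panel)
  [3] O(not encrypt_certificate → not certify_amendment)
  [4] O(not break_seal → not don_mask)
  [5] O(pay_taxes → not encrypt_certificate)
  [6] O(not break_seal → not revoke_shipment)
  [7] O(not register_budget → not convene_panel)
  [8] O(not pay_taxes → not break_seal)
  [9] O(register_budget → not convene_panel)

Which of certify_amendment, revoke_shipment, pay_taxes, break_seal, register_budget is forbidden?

certify_amendment

Premises 9 and 7 are O(register_budget → not convene_panel) and O(not register_budget → not convene_panel); every ideal world satisfies register_budget or not register_budget, so in either case not convene_panel holds — hence O(not convene_panel).
Premise 2, O(not revoke_shipment → convene_panel), contraposes to O(not convene_panel → revoke_shipment); with O(not convene_panel) we get O(revoke_shipment).
The contrapositive of premise 6 (O(not break_seal → not revoke_shipment)) is O(revoke_shipment → break_seal), and O(revoke_shipment) is already established, so O(break_seal).
The contrapositive of premise 8 (O(not pay_taxes → not break_seal)) is O(break_seal → pay_taxes), and O(break_seal) is already established, so O(pay_taxes).
Premise 5 is O(pay_taxes → not encrypt_certificate); since O(pay_taxes), deontic closure gives O(not encrypt_certificate).
Applying K to premise 3 (O(not encrypt_certificate → not certify_amendment)) and O(not encrypt_certificate) yields O(not certify_amendment).
So O(not certify_amendment) holds, i.e. certify_amendment is forbidden. None of the other listed options is forbidden under the premises.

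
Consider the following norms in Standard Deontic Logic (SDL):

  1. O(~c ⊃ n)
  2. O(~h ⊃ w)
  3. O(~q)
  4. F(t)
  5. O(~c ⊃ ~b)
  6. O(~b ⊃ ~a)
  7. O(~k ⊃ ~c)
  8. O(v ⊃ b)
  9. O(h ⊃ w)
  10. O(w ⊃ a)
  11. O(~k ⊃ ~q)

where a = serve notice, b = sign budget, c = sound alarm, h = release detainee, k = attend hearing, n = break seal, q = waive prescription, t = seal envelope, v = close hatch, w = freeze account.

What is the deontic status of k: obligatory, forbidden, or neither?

Obligatory

Premises 9 and 2 cover both cases: O(h ⊃ w) and O(~h ⊃ w). Since h ∨ ~h is a tautology, O(w) follows.
With premise 10, O(w ⊃ a), the K-axiom yields O(a).
Premise 6, O(~b ⊃ ~a), contraposes to O(a ⊃ b); with O(a) we get O(b).
Premise 5, O(~c ⊃ ~b), contraposes to O(b ⊃ c); with O(b) we get O(c).
Premise 7, O(~k ⊃ ~c), contraposes to O(c ⊃ k); with O(c) we get O(k).
Premises 1, 3, 4, 8, 11 do not contribute to this derivation.
Hence k is obligatory.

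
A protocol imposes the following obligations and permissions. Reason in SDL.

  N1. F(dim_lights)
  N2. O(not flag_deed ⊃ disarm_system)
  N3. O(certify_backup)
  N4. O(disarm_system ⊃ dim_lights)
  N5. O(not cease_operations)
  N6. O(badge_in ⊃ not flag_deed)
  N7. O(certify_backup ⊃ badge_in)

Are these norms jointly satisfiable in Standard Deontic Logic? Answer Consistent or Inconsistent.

Inconsistent

Premise 1 is F(dim_lights), i.e. O(not dim_lights).
Premise 4 is O(disarm_system ⊃ dim_lights); contrapositively O(not dim_lights ⊃ not disarm_system). Since O(not dim_lights) holds, K gives O(not disarm_system).
The contrapositive of premise 2 (O(not flag_deed ⊃ disarm_system)) is O(not disarm_system ⊃ flag_deed), and O(not disarm_system) is already established, so O(flag_deed).
The contrapositive of premise 6 (O(badge_in ⊃ not flag_deed)) is O(flag_deed ⊃ not badge_in), and O(flag_deed) is already established, so O(not badge_in).
Premise 7 is O(certify_backup ⊃ badge_in); contrapositively O(not badge_in ⊃ not certify_backup). Since O(not badge_in) holds, K gives O(not certify_backup).
However, premise 3 gives O(certify_backup).
We now have both O(not certify_backup) and O(certify_backup) — certify_backup is simultaneously obligatory and forbidden, violating the D-axiom.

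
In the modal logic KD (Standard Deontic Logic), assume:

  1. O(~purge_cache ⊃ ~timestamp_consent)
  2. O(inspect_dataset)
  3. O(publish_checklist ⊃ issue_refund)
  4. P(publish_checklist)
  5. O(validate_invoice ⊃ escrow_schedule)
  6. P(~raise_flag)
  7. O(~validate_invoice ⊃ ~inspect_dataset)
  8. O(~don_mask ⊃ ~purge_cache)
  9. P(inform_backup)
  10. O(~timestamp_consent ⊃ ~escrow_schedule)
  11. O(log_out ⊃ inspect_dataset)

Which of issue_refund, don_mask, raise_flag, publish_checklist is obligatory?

don_mask

From premise 2 we have O(inspect_dataset).
The contrapositive of premise 7 (O(~validate_invoice ⊃ ~inspect_dataset)) is O(inspect_dataset ⊃ validate_invoice), and O(inspect_dataset) is already established, so O(validate_invoice).
Applying K to premise 5 (O(validate_invoice ⊃ escrow_schedule)) and O(validate_invoice) yields O(escrow_schedule).
Premise 10, O(~timestamp_consent ⊃ ~escrow_schedule), contraposes to O(escrow_schedule ⊃ timestamp_consent); with O(escrow_schedule) we get O(timestamp_consent).
Premise 1, O(~purge_cache ⊃ ~timestamp_consent), contraposes to O(timestamp_consent ⊃ purge_cache); with O(timestamp_consent) we get O(purge_cache).
The contrapositive of premise 8 (O(~don_mask ⊃ ~purge_cache)) is O(purge_cache ⊃ don_mask), and O(purge_cache) is already established, so O(don_mask).
So O(don_mask) holds — don_mask is obligatory. None of the other listed options is made obligatory by any chain of premises.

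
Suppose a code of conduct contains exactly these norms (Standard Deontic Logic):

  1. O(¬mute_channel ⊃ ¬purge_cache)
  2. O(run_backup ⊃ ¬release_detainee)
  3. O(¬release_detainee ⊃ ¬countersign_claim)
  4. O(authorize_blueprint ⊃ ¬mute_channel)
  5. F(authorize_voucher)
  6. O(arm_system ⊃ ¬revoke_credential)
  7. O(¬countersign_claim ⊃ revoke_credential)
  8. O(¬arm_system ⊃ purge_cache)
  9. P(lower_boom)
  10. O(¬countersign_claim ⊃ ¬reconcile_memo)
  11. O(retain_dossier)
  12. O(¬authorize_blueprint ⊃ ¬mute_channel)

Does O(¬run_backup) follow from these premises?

Yes

Premises 4 and 12 are O(authorize_blueprint ⊃ ¬mute_channel) and O(¬authorize_blueprint ⊃ ¬mute_channel); every ideal world satisfies authorize_blueprint or ¬authorize_blueprint, so in either case ¬mute_channel holds — hence O(¬mute_channel).
Applying K to premise 1 (O(¬mute_channel ⊃ ¬purge_cache)) and O(¬mute_channel) yields O(¬purge_cache).
Premise 8, O(¬arm_system ⊃ purge_cache), contraposes to O(¬purge_cache ⊃ arm_system); with O(¬purge_cache) we get O(arm_system).
Applying K to premise 6 (O(arm_system ⊃ ¬revoke_credential)) and O(arm_system) yields O(¬revoke_credential).
The contrapositive of premise 7 (O(¬countersign_claim ⊃ revoke_credential)) is O(¬revoke_credential ⊃ countersign_claim), and O(¬revoke_credential) is already established, so O(countersign_claim).
Premise 3, O(¬release_detainee ⊃ ¬countersign_claim), contraposes to O(countersign_claim ⊃ release_detainee); with O(countersign_claim) we get O(release_detainee).
Premise 2, O(run_backup ⊃ ¬release_detainee), contraposes to O(release_detainee ⊃ ¬run_backup); with O(release_detainee) we get O(¬run_backup).
Premises 5, 9, 10, 11 do not contribute to this derivation.
So O(¬run_backup) follows.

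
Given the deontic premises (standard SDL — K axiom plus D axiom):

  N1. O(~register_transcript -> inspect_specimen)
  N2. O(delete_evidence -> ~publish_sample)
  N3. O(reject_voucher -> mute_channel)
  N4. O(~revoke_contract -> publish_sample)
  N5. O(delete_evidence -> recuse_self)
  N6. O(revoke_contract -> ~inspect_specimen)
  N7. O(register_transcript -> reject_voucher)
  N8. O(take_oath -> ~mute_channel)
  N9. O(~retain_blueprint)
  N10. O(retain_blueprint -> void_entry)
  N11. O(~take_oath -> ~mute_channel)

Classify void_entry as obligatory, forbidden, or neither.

Neither

Premise 10 is O(retain_blueprint -> void_entry), but O(retain_blueprint) is not derivable from the premises, so it does not yield O(void_entry).
No premise or chain of K-axiom applications forces O(void_entry), and none forces O(~void_entry). So void_entry is neither obligatory nor forbidden under these norms.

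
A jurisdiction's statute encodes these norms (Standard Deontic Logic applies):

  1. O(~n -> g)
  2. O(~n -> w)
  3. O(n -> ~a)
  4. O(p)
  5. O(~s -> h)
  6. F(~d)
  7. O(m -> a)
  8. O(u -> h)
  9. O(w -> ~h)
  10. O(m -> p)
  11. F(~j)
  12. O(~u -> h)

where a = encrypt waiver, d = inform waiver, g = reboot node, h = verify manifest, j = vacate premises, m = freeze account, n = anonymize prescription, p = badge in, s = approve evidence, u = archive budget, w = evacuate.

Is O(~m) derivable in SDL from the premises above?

By case analysis on ~u: premise 12 gives O(~u -> h) and premise 8 gives O(u -> h), so O(h) either way.
Premise 9 is O(w -> ~h); contrapositively O(h -> ~w). Since O(h) holds, K gives O(~w).
Premise 2, O(~n -> w), contraposes to O(~w -> n); with O(~w) we get O(n).
Applying K to premise 3 (O(n -> ~a)) and O(n) yields O(~a).
The contrapositive of premise 7 (O(m -> a)) is O(~a -> ~m), and O(~a) is already established, so O(~m).
Premises 1, 4, 5, 6, 10, 11 do not contribute to this derivation.
So O(~m) follows.

Yes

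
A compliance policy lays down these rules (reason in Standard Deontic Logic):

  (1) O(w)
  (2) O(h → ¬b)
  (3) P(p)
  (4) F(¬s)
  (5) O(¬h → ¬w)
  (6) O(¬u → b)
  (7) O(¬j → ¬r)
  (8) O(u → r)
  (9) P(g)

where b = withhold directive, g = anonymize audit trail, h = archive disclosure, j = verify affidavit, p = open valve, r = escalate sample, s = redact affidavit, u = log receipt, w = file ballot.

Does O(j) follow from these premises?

From premise 1 we have O(w).
Premise 5, O(¬h → ¬w), contraposes to O(w → h); with O(w) we get O(h).
Applying K to premise 2 (O(h → ¬b)) and O(h) yields O(¬b).
Premise 6, O(¬u → b), contraposes to O(¬b → u); with O(¬b) we get O(u).
With premise 8, O(u → r), the K-axiom yields O(r).
The contrapositive of premise 7 (O(¬j → ¬r)) is O(r → j), and O(r) is already established, so O(j).
Premises 3, 4, 9 do not contribute to this derivation.
So O(j) follows.

Yes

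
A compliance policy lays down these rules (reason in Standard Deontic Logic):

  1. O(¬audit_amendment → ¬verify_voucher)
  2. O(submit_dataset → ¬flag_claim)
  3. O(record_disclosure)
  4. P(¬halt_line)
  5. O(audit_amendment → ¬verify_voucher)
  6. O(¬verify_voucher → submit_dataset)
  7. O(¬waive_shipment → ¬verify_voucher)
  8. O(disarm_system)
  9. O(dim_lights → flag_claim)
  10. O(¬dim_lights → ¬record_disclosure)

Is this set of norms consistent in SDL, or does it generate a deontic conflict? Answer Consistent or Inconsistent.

Premises 5 and 1 cover both cases: O(audit_amendment → ¬verify_voucher) and O(¬audit_amendment → ¬verify_voucher). Since audit_amendment ∨ ¬audit_amendment is a tautology, O(¬verify_voucher) follows.
With premise 6, O(¬verify_voucher → submit_dataset), the K-axiom yields O(submit_dataset).
From O(submit_dataset) and premise 2, O(submit_dataset → ¬flag_claim), we obtain O(¬flag_claim).
The contrapositive of premise 9 (O(dim_lights → flag_claim)) is O(¬flag_claim → ¬dim_lights), and O(¬flag_claim) is already established, so O(¬dim_lights).
With premise 10, O(¬dim_lights → ¬record_disclosure), the K-axiom yields O(¬record_disclosure).
However, premise 3 gives O(record_disclosure).
We now have both O(¬record_disclosure) and O(record_disclosure) — record_disclosure is simultaneously obligatory and forbidden, violating the D-axiom.

Inconsistent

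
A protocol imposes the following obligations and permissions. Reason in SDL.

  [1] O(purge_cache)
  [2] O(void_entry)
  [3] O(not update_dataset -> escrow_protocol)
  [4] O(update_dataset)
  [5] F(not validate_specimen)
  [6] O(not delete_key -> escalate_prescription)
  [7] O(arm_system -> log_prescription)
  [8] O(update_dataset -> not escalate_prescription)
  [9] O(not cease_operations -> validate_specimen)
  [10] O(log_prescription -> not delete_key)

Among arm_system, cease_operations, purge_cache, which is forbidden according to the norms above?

From premise 4 we have O(update_dataset).
From O(update_dataset) and premise 8, O(update_dataset -> not escalate_prescription), we obtain O(not escalate_prescription).
The contrapositive of premise 6 (O(not delete_key -> escalate_prescription)) is O(not escalate_prescription -> delete_key), and O(not escalate_prescription) is already established, so O(delete_key).
The contrapositive of premise 10 (O(log_prescription -> not delete_key)) is O(delete_key -> not log_prescription), and O(delete_key) is already established, so O(not log_prescription).
Premise 7, O(arm_system -> log_prescription), contraposes to O(not log_prescription -> not arm_system); with O(not log_prescription) we get O(not arm_system).
So O(not arm_system) holds, i.e. arm_system is forbidden. None of the other listed options is forbidden under the premises.

arm_system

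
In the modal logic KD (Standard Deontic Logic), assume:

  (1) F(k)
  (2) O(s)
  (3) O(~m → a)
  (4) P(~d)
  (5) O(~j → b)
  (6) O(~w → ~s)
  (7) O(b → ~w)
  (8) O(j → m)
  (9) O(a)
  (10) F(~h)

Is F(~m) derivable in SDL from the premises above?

Yes

Premise 2 gives O(s).
The contrapositive of premise 6 (O(~w → ~s)) is O(s → w), and O(s) is already established, so O(w).
Premise 7 is O(b → ~w); contrapositively O(w → ~b). Since O(w) holds, K gives O(~b).
Premise 5, O(~j → b), contraposes to O(~b → j); with O(~b) we get O(j).
Applying K to premise 8 (O(j → m)) and O(j) yields O(m).
Premises 1, 3, 4, 9, 10 do not contribute to this derivation.
So O(m) holds, i.e. F(~m). The claim follows.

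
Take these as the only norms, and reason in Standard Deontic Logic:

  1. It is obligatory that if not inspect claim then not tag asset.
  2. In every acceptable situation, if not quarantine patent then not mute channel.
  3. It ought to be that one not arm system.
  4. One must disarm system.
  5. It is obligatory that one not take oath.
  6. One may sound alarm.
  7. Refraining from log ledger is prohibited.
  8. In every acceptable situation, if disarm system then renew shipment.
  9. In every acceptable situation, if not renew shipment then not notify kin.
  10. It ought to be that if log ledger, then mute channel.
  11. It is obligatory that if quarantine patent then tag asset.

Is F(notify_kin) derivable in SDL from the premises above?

No

Premise 9 is O(¬renew_shipment → ¬notify_kin), but O(¬renew_shipment) is not derivable from the premises, so it does not yield O(¬notify_kin).
No other premise forces O(¬notify_kin). An ideal world satisfying every premise can still have notify_kin true, so F(notify_kin) is not derivable.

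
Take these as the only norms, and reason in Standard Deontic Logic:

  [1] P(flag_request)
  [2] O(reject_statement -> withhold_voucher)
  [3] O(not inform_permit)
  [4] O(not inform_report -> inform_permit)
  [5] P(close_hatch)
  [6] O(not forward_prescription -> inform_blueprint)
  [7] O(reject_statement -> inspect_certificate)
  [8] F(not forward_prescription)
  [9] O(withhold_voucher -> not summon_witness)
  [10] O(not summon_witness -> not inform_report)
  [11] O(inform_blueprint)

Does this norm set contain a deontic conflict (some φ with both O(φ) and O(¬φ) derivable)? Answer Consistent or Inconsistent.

Consistent

Premise 6 is O(not forward_prescription -> inform_blueprint); even if O(inform_blueprint) held, inferring O(not forward_prescription) would be affirming the consequent — invalid.
So O(not forward_prescription) is not derivable, and the apparent clash with O(forward_prescription) does not arise.
A world satisfying every obligation exists (e.g. close_hatch=false, flag_request=false, forward_prescription=true, inform_blueprint=true, inform_permit=false, inform_report=true, inspect_certificate=false, reject_statement=false, summon_witness=true, withhold_voucher=false); no atom is both obligatory and forbidden, so the set is consistent.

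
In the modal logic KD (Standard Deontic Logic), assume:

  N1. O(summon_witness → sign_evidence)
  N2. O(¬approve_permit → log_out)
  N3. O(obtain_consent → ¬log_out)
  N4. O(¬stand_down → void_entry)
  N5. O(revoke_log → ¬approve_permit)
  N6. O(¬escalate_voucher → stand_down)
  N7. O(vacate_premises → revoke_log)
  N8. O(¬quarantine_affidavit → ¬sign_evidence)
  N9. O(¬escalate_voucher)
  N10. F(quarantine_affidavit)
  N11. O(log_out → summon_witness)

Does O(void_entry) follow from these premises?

No

Premise 4 is O(¬stand_down → void_entry), but O(¬stand_down) is not derivable from the premises, so it does not yield O(void_entry).
No other premise forces O(void_entry). An ideal world satisfying every premise can still have void_entry false, so O(void_entry) is not derivable.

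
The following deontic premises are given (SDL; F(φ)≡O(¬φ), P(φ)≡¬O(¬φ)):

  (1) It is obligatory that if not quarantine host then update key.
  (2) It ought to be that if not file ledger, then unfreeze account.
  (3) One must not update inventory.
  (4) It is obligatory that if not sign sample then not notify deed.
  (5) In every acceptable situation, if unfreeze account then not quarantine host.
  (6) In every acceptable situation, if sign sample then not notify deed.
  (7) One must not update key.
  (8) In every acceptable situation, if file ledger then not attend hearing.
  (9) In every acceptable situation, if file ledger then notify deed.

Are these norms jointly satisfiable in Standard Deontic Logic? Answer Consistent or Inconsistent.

By case analysis on ¬sign_sample: premise 4 gives O(¬sign_sample → ¬notify_deed) and premise 6 gives O(sign_sample → ¬notify_deed), so O(¬notify_deed) either way.
The contrapositive of premise 9 (O(file_ledger → notify_deed)) is O(¬notify_deed → ¬file_ledger), and O(¬notify_deed) is already established, so O(¬file_ledger).
From O(¬file_ledger) and premise 2, O(¬file_ledger → unfreeze_account), we obtain O(unfreeze_account).
Premise 5 is O(unfreeze_account → ¬quarantine_host); since O(unfreeze_account), deontic closure gives O(¬quarantine_host).
Premise 1 is O(¬quarantine_host → update_key); since O(¬quarantine_host), deontic closure gives O(update_key).
However, F(update_key) at premise 7 amounts to O(¬update_key).
We now have both O(update_key) and O(¬update_key) — update_key is simultaneously obligatory and forbidden, violating the D-axiom.

Inconsistent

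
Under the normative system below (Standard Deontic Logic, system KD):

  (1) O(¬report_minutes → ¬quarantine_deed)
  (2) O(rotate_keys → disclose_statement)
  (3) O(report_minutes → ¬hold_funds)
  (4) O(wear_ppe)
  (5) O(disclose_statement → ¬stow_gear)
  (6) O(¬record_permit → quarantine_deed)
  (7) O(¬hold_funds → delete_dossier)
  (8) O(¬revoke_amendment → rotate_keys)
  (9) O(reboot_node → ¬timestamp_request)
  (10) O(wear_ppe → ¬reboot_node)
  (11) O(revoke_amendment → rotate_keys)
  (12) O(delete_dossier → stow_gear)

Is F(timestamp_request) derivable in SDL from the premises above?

Premise 9 is O(reboot_node → ¬timestamp_request), but O(reboot_node) is not derivable from the premises, so it does not yield O(¬timestamp_request).
No other premise forces O(¬timestamp_request). An ideal world satisfying every premise can still have timestamp_request true, so F(timestamp_request) is not derivable.

No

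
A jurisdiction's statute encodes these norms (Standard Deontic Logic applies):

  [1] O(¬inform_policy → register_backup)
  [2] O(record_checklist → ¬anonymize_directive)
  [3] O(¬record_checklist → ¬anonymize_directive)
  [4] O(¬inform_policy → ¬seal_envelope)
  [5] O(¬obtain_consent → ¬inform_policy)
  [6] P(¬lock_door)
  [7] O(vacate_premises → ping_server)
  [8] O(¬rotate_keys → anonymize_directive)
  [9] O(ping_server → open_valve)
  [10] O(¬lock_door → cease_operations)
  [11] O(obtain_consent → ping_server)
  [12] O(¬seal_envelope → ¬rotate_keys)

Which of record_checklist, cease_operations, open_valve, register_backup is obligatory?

open_valve

Premises 2 and 3 are O(record_checklist → ¬anonymize_directive) and O(¬record_checklist → ¬anonymize_directive); every ideal world satisfies record_checklist or ¬record_checklist, so in either case ¬anonymize_directive holds — hence O(¬anonymize_directive).
Premise 8 is O(¬rotate_keys → anonymize_directive); contrapositively O(¬anonymize_directive → rotate_keys). Since O(¬anonymize_directive) holds, K gives O(rotate_keys).
Premise 12, O(¬seal_envelope → ¬rotate_keys), contraposes to O(rotate_keys → seal_envelope); with O(rotate_keys) we get O(seal_envelope).
Premise 4, O(¬inform_policy → ¬seal_envelope), contraposes to O(seal_envelope → inform_policy); with O(seal_envelope) we get O(inform_policy).
Premise 5 is O(¬obtain_consent → ¬inform_policy); contrapositively O(inform_policy → obtain_consent). Since O(inform_policy) holds, K gives O(obtain_consent).
From O(obtain_consent) and premise 11, O(obtain_consent → ping_server), we obtain O(ping_server).
Premise 9 is O(ping_server → open_valve); since O(ping_server), deontic closure gives O(open_valve).
So O(open_valve) holds — open_valve is obligatory. None of the other listed options is made obligatory by any chain of premises.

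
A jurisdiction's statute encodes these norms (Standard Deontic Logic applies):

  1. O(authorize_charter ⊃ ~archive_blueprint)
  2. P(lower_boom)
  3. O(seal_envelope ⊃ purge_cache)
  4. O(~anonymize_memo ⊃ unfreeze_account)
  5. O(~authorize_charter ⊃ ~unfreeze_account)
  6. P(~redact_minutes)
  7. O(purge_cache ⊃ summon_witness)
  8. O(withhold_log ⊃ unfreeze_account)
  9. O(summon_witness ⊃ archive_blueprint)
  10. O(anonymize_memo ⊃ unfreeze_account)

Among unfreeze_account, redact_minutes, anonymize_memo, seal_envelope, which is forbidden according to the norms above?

Premises 10 and 4 are O(anonymize_memo ⊃ unfreeze_account) and O(~anonymize_memo ⊃ unfreeze_account); every ideal world satisfies anonymize_memo or ~anonymize_memo, so in either case unfreeze_account holds — hence O(unfreeze_account).
Premise 5 is O(~authorize_charter ⊃ ~unfreeze_account); contrapositively O(unfreeze_account ⊃ authorize_charter). Since O(unfreeze_account) holds, K gives O(authorize_charter).
With premise 1, O(authorize_charter ⊃ ~archive_blueprint), the K-axiom yields O(~archive_blueprint).
The contrapositive of premise 9 (O(summon_witness ⊃ archive_blueprint)) is O(~archive_blueprint ⊃ ~summon_witness), and O(~archive_blueprint) is already established, so O(~summon_witness).
Premise 7, O(purge_cache ⊃ summon_witness), contraposes to O(~summon_witness ⊃ ~purge_cache); with O(~summon_witness) we get O(~purge_cache).
Premise 3 is O(seal_envelope ⊃ purge_cache); contrapositively O(~purge_cache ⊃ ~seal_envelope). Since O(~purge_cache) holds, K gives O(~seal_envelope).
So O(~seal_envelope) holds, i.e. seal_envelope is forbidden. None of the other listed options is forbidden under the premises.

seal_envelope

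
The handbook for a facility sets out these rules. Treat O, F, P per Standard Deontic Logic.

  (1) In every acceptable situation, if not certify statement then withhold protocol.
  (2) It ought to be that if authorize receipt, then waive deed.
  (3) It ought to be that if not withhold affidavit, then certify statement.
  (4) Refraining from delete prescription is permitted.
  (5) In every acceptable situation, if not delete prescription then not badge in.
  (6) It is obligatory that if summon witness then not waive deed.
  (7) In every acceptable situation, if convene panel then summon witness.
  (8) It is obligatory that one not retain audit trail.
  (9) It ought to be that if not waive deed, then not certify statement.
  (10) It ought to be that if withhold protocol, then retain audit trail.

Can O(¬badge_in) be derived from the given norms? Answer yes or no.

Premise 5 is O(¬delete_prescription → ¬badge_in), but O(¬delete_prescription) is not derivable from the premises (the permission P(¬delete_prescription) asserts only ¬O(delete_prescription), not O(¬delete_prescription)), so it does not yield O(¬badge_in).
No other premise forces O(¬badge_in). An ideal world satisfying every premise can still have ¬badge_in false, so O(¬badge_in) is not derivable.

No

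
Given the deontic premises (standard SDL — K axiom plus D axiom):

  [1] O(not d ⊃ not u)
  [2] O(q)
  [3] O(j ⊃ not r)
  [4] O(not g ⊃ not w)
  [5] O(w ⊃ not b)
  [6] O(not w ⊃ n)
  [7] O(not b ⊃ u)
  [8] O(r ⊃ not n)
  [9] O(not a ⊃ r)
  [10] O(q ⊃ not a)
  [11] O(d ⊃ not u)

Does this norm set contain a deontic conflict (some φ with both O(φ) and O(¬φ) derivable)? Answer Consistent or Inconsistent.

Premises 11 and 1 cover both cases: O(d ⊃ not u) and O(not d ⊃ not u). Since d ∨ not d is a tautology, O(not u) follows.
The contrapositive of premise 7 (O(not b ⊃ u)) is O(not u ⊃ b), and O(not u) is already established, so O(b).
The contrapositive of premise 5 (O(w ⊃ not b)) is O(b ⊃ not w), and O(b) is already established, so O(not w).
With premise 6, O(not w ⊃ n), the K-axiom yields O(n).
The contrapositive of premise 8 (O(r ⊃ not n)) is O(n ⊃ not r), and O(n) is already established, so O(not r).
Premise 9 is O(not a ⊃ r); contrapositively O(not r ⊃ a). Since O(not r) holds, K gives O(a).
The contrapositive of premise 10 (O(q ⊃ not a)) is O(a ⊃ not q), and O(a) is already established, so O(not q).
But premise 2 directly asserts O(q).
We now have both O(not q) and O(q) — q is simultaneously obligatory and forbidden, violating the D-axiom.

Inconsistent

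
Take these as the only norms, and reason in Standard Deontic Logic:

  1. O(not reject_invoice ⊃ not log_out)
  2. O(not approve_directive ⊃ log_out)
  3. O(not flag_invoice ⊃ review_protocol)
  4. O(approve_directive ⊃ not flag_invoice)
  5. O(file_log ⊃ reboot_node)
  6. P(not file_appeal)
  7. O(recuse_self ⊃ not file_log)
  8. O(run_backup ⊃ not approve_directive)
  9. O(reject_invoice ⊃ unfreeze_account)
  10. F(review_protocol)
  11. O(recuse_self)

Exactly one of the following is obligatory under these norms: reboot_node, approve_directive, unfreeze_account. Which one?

Premise 10, F(review_protocol), is equivalent to O(not review_protocol).
Premise 3, O(not flag_invoice ⊃ review_protocol), contraposes to O(not review_protocol ⊃ flag_invoice); with O(not review_protocol) we get O(flag_invoice).
Premise 4, O(approve_directive ⊃ not flag_invoice), contraposes to O(flag_invoice ⊃ not approve_directive); with O(flag_invoice) we get O(not approve_directive).
With premise 2, O(not approve_directive ⊃ log_out), the K-axiom yields O(log_out).
The contrapositive of premise 1 (O(not reject_invoice ⊃ not log_out)) is O(log_out ⊃ reject_invoice), and O(log_out) is already established, so O(reject_invoice).
From O(reject_invoice) and premise 9, O(reject_invoice ⊃ unfreeze_account), we obtain O(unfreeze_account).
So O(unfreeze_account) holds — unfreeze_account is obligatory. None of the other listed options is made obligatory by any chain of premises.

unfreeze_account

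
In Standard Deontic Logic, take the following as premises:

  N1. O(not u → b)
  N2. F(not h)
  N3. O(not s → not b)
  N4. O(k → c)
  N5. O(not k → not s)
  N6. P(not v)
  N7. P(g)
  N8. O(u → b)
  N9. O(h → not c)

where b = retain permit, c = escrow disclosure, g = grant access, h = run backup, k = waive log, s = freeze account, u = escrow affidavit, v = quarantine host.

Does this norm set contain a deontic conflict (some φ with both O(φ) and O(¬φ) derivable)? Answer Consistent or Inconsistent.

Premises 1 and 8 are O(not u → b) and O(u → b); every ideal world satisfies not u or u, so in either case b holds — hence O(b).
Premise 3, O(not s → not b), contraposes to O(b → s); with O(b) we get O(s).
Premise 5, O(not k → not s), contraposes to O(s → k); with O(s) we get O(k).
With premise 4, O(k → c), the K-axiom yields O(c).
Premise 9 is O(h → not c); contrapositively O(c → not h). Since O(c) holds, K gives O(not h).
Yet premise 2 is F(not h), i.e. O(h).
We now have both O(not h) and O(h) — h is simultaneously obligatory and forbidden, violating the D-axiom.

Inconsistent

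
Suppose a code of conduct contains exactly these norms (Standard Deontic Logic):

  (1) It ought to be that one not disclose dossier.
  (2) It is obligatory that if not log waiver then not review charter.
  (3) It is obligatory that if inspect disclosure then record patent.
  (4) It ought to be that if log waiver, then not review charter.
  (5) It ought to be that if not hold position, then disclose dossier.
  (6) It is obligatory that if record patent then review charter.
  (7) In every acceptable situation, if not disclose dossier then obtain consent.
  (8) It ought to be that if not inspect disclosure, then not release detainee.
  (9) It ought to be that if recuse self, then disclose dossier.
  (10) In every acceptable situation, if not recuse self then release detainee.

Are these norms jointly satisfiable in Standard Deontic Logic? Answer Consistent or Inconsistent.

Inconsistent

Premises 2 and 4 cover both cases: O(¬log_waiver → ¬review_charter) and O(log_waiver → ¬review_charter). Since ¬log_waiver ∨ log_waiver is a tautology, O(¬review_charter) follows.
Premise 6 is O(record_patent → review_charter); contrapositively O(¬review_charter → ¬record_patent). Since O(¬review_charter) holds, K gives O(¬record_patent).
The contrapositive of premise 3 (O(inspect_disclosure → record_patent)) is O(¬record_patent → ¬inspect_disclosure), and O(¬record_patent) is already established, so O(¬inspect_disclosure).
From O(¬inspect_disclosure) and premise 8, O(¬inspect_disclosure → ¬release_detainee), we obtain O(¬release_detainee).
Premise 10 is O(¬recuse_self → release_detainee); contrapositively O(¬release_detainee → recuse_self). Since O(¬release_detainee) holds, K gives O(recuse_self).
From O(recuse_self) and premise 9, O(recuse_self → disclose_dossier), we obtain O(disclose_dossier).
However, premise 1 gives O(¬disclose_dossier).
We now have both O(disclose_dossier) and O(¬disclose_dossier) — disclose_dossier is simultaneously obligatory and forbidden, violating the D-axiom.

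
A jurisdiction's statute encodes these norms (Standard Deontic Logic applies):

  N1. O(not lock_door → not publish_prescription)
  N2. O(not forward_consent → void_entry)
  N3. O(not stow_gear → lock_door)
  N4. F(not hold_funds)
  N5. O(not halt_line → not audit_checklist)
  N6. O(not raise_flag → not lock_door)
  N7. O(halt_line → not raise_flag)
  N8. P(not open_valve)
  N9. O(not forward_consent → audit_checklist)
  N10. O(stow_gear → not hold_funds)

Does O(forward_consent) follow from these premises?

Yes

Premise 4 is F(not hold_funds), i.e. O(hold_funds).
Premise 10, O(stow_gear → not hold_funds), contraposes to O(hold_funds → not stow_gear); with O(hold_funds) we get O(not stow_gear).
Premise 3 is O(not stow_gear → lock_door); since O(not stow_gear), deontic closure gives O(lock_door).
Premise 6, O(not raise_flag → not lock_door), contraposes to O(lock_door → raise_flag); with O(lock_door) we get O(raise_flag).
Premise 7 is O(halt_line → not raise_flag); contrapositively O(raise_flag → not halt_line). Since O(raise_flag) holds, K gives O(not halt_line).
From O(not halt_line) and premise 5, O(not halt_line → not audit_checklist), we obtain O(not audit_checklist).
Premise 9, O(not forward_consent → audit_checklist), contraposes to O(not audit_checklist → forward_consent); with O(not audit_checklist) we get O(forward_consent).
Premises 1, 2, 8 do not contribute to this derivation.
So O(forward_consent) follows.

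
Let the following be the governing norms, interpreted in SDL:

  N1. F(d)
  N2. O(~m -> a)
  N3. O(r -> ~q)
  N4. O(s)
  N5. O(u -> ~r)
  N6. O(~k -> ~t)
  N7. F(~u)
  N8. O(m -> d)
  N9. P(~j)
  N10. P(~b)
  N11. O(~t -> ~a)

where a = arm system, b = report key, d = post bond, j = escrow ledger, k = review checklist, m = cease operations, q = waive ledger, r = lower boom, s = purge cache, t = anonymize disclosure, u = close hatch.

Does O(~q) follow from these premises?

No

Premise 3 is O(r -> ~q), but O(r) is not derivable from the premises, so it does not yield O(~q).
No other premise forces O(~q). An ideal world satisfying every premise can still have ~q false, so O(~q) is not derivable.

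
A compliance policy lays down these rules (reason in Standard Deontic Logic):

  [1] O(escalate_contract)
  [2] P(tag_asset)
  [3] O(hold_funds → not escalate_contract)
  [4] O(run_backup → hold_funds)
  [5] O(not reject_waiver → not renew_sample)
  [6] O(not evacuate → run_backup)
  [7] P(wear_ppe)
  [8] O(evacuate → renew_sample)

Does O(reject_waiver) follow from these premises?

Premise 1 states O(escalate_contract) outright.
Premise 3 is O(hold_funds → not escalate_contract); contrapositively O(escalate_contract → not hold_funds). Since O(escalate_contract) holds, K gives O(not hold_funds).
The contrapositive of premise 4 (O(run_backup → hold_funds)) is O(not hold_funds → not run_backup), and O(not hold_funds) is already established, so O(not run_backup).
Premise 6, O(not evacuate → run_backup), contraposes to O(not run_backup → evacuate); with O(not run_backup) we get O(evacuate).
Applying K to premise 8 (O(evacuate → renew_sample)) and O(evacuate) yields O(renew_sample).
Premise 5, O(not reject_waiver → not renew_sample), contraposes to O(renew_sample → reject_waiver); with O(renew_sample) we get O(reject_waiver).
Premises 2, 7 do not contribute to this derivation.
So O(reject_waiver) follows.

Yes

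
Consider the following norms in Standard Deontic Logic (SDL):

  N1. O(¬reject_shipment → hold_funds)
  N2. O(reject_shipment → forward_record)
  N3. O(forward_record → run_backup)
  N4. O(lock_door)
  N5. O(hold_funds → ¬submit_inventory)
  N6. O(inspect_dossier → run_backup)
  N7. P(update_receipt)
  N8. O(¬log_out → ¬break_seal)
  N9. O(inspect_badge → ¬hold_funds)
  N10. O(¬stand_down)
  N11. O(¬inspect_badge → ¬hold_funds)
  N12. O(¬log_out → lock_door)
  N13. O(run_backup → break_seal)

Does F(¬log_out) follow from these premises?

Premises 9 and 11 are O(inspect_badge → ¬hold_funds) and O(¬inspect_badge → ¬hold_funds); every ideal world satisfies inspect_badge or ¬inspect_badge, so in either case ¬hold_funds holds — hence O(¬hold_funds).
Premise 1 is O(¬reject_shipment → hold_funds); contrapositively O(¬hold_funds → reject_shipment). Since O(¬hold_funds) holds, K gives O(reject_shipment).
From O(reject_shipment) and premise 2, O(reject_shipment → forward_record), we obtain O(forward_record).
From O(forward_record) and premise 3, O(forward_record → run_backup), we obtain O(run_backup).
From O(run_backup) and premise 13, O(run_backup → break_seal), we obtain O(break_seal).
Premise 8, O(¬log_out → ¬break_seal), contraposes to O(break_seal → log_out); with O(break_seal) we get O(log_out).
Premises 4, 5, 6, 7, 10, 12 do not contribute to this derivation.
So O(log_out) holds, i.e. F(¬log_out). The claim follows.

Yes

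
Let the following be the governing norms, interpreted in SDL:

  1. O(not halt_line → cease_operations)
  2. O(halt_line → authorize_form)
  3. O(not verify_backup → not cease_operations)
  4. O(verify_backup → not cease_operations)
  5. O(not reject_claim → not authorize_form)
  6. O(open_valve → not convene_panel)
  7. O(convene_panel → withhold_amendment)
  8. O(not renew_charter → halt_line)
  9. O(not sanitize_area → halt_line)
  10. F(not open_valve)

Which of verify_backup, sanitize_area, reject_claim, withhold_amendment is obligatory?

reject_claim

Premises 3 and 4 cover both cases: O(not verify_backup → not cease_operations) and O(verify_backup → not cease_operations). Since not verify_backup ∨ verify_backup is a tautology, O(not cease_operations) follows.
Premise 1 is O(not halt_line → cease_operations); contrapositively O(not cease_operations → halt_line). Since O(not cease_operations) holds, K gives O(halt_line).
Premise 2 is O(halt_line → authorize_form); since O(halt_line), deontic closure gives O(authorize_form).
Premise 5 is O(not reject_claim → not authorize_form); contrapositively O(authorize_form → reject_claim). Since O(authorize_form) holds, K gives O(reject_claim).
So O(reject_claim) holds — reject_claim is obligatory. None of the other listed options is made obligatory by any chain of premises.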